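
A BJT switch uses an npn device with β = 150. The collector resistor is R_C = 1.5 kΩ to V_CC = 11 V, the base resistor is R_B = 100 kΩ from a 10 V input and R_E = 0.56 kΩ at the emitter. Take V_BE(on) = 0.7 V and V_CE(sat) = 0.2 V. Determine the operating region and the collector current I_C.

Assume active: I_B = (10 − 0.7)/(100 + 151×0.56) = 0.0504 mA, I_C = β·I_B = 7.56 mA.
Then V_CE = 11 − 7.56×1.5 − 7.61×0.56 = -4.6 V < 0.2 V — the active assumption fails.
Re-solve with V_CE = 0.2 V. KCL at the emitter: V_E/R_E = (V_BB−0.7−V_E)/R_B + (V_CC−0.2−V_E)/R_C, giving V_E = 2.96 V.
I_C = (V_CC − 0.2 − V_E)/R_C = (10.8 − 2.96)/1.5 = 5.23 mA.
Check: I_B = (9.3 − 2.96)/100 = 0.0634 mA, and β·I_B = 9.51 mA > I_C, confirming saturation.

saturation; I_C ≈ 5.2 mA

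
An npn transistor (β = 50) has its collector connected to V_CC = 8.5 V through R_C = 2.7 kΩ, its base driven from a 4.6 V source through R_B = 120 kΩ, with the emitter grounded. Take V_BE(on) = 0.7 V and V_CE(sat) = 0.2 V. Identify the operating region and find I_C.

Assume active. Base-emitter loop: I_B = (V_BB − V_BE)/R_B = (4.6 − 0.7)/120 = 0.0325 mA.
I_C = β·I_B = 50×0.0325 = 1.62 mA.
V_CE = V_CC − I_C·R_C = 8.5 − 1.62×2.7 = 4.11 V > V_CE(sat), so the active-region assumption holds.

active; I_C ≈ 1.6 mA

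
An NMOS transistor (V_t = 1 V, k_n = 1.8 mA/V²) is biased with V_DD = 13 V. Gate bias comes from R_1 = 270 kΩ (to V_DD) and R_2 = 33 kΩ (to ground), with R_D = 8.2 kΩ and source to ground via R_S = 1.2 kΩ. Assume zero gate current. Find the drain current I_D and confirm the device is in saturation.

I_D ≈ 0.087 mA

V_G = V_DD·R_2/(R_1+R_2) = 13×33/303 = 1.42 V.
Assume saturation: I_D = (k_n/2)(V_GS − V_t)² with V_GS = V_G − I_D·R_S = 1.42 − 1.2·I_D.
Substituting gives 1.3·I_D² − 1.9·I_D + 0.156 = 0, with roots I_D = 0.0872 or 1.38 mA.
The root I_D = 1.38 mA gives V_GS = -0.237 V ≤ V_t, so take I_D = 0.0872 mA.
Then V_GS = 1.31 V and V_DS = V_DD − I_D(R_D+R_S) = 13 − 0.0872×9.4 = 12.2 V.
Saturation requires V_DS ≥ V_GS − V_t = 0.311 V; 12.2 ≥ 0.311 ✓.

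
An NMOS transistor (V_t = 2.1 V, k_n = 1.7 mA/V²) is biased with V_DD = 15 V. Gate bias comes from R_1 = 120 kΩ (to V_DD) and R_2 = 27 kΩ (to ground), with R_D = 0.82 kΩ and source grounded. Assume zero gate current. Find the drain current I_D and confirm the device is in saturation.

I_D ≈ 0.36 mA

V_G = V_DD·R_2/(R_1+R_2) = 15×27/147 = 2.76 V. With the source grounded, V_GS = V_G = 2.76 V.
Assume saturation: I_D = (k_n/2)(V_GS − V_t)² = (1.7/2)×(2.76 − 2.1)² = 0.85×0.655² = 0.365 mA.
V_DS = V_DD − I_D·R_D = 15 − 0.365×0.82 = 14.7 V.
Saturation requires V_DS ≥ V_GS − V_t = 0.655 V; 14.7 ≥ 0.655 ✓.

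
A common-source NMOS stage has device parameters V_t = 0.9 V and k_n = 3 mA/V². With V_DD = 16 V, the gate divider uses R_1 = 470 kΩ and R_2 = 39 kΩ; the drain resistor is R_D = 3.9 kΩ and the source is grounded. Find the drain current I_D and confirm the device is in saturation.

V_G = V_DD·R_2/(R_1+R_2) = 16×39/509 = 1.23 V. With the source grounded, V_GS = V_G = 1.23 V.
Assume saturation: I_D = (k_n/2)(V_GS − V_t)² = (3/2)×(1.23 − 0.9)² = 1.5×0.326² = 0.159 mA.
V_DS = V_DD − I_D·R_D = 16 − 0.159×3.9 = 15.4 V.
Saturation requires V_DS ≥ V_GS − V_t = 0.326 V; 15.4 ≥ 0.326 ✓.

I_D ≈ 0.16 mA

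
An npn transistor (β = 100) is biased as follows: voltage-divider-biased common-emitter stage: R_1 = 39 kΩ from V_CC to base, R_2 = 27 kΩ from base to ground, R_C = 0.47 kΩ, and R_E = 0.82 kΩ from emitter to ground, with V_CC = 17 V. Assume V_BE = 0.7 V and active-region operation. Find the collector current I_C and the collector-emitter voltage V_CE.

Thevenize the base divider: V_Th = V_CC·R_2/(R_1+R_2) = 17×27/66 = 6.95 V, R_Th = R_1‖R_2 = 16 kΩ.
Base-emitter loop: V_Th = I_B·R_Th + V_BE + (β+1)I_B·R_E, so I_B = (6.95 − 0.7) / (16 + 101×0.82) = 0.0633 mA.
I_C = β·I_B = 100×0.0633 = 6.33 mA, and I_E = (β+1)I_B = 6.4 mA.
V_CE = V_CC − I_C·R_C − I_E·R_E = 17 − 6.33×0.47 − 6.4×0.82 = 8.78 V.
V_CE = 8.78 V > 0.2 V confirms active-region operation.

I_C ≈ 6.3 mA, V_CE ≈ 8.8 V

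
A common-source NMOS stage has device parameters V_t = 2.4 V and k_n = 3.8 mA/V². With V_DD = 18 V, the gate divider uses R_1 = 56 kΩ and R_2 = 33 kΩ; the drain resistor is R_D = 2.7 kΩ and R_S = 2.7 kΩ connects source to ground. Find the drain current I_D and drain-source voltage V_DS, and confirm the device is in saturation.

I_D ≈ 1.3 mA, V_DS ≈ 11 V

V_G = V_DD·R_2/(R_1+R_2) = 18×33/89 = 6.67 V.
Assume saturation: I_D = (k_n/2)(V_GS − V_t)² with V_GS = V_G − I_D·R_S = 6.67 − 2.7·I_D.
Substituting gives 13.9·I_D² − 44.9·I_D + 34.7 = 0, with roots I_D = 1.28 or 1.96 mA.
The root I_D = 1.96 mA gives V_GS = 1.38 V ≤ V_t, so take I_D = 1.28 mA.
Then V_GS = 3.22 V and V_DS = V_DD − I_D(R_D+R_S) = 18 − 1.28×5.4 = 11.1 V.
Saturation requires V_DS ≥ V_GS − V_t = 0.821 V; 11.1 ≥ 0.821 ✓.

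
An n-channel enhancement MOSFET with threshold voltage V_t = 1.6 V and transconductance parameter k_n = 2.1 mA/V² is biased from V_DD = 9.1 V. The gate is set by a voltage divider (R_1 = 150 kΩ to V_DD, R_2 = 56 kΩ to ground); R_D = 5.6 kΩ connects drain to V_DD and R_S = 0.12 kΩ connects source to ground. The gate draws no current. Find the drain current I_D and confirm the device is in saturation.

V_G = V_DD·R_2/(R_1+R_2) = 9.1×56/206 = 2.47 V.
Assume saturation: I_D = (k_n/2)(V_GS − V_t)² with V_GS = V_G − I_D·R_S = 2.47 − 0.12·I_D.
Substituting gives 0.0151·I_D² − 1.22·I_D + 0.802 = 0, with roots I_D = 0.662 or 80 mA.
The root I_D = 80 mA gives V_GS = -7.13 V ≤ V_t, so take I_D = 0.662 mA.
Then V_GS = 2.39 V and V_DS = V_DD − I_D(R_D+R_S) = 9.1 − 0.662×5.72 = 5.31 V.
Saturation requires V_DS ≥ V_GS − V_t = 0.794 V; 5.31 ≥ 0.794 ✓.

I_D ≈ 0.66 mA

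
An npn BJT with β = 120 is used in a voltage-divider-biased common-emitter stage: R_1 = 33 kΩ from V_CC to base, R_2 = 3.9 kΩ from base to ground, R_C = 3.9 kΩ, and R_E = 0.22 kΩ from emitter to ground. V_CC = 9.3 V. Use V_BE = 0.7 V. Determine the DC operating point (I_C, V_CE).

Thevenize the base divider: V_Th = V_CC·R_2/(R_1+R_2) = 9.3×3.9/36.9 = 0.983 V, R_Th = R_1‖R_2 = 3.49 kΩ.
Base-emitter loop: V_Th = I_B·R_Th + V_BE + (β+1)I_B·R_E, so I_B = (0.983 − 0.7) / (3.49 + 121×0.22) = 0.0094 mA.
I_C = β·I_B = 120×0.0094 = 1.13 mA, and I_E = (β+1)I_B = 1.14 mA.
V_CE = V_CC − I_C·R_C − I_E·R_E = 9.3 − 1.13×3.9 − 1.14×0.22 = 4.65 V.
V_CE = 4.65 V > 0.2 V confirms active-region operation.

I_C ≈ 1.1 mA, V_CE ≈ 4.7 V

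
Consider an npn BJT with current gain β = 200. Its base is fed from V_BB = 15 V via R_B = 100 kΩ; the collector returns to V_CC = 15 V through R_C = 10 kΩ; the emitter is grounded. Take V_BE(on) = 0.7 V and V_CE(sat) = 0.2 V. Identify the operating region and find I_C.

saturation; I_C ≈ 1.5 mA

Assume active: I_B = (15 − 0.7)/100 = 0.143 mA, giving I_C = β·I_B = 28.6 mA.
But then V_CE = 15 − 28.6×10 = -271 V < V_CE(sat) = 0.2 V — impossible in the active region.
So the transistor is saturated. With V_CE = 0.2 V, I_C = (V_CC − 0.2)/R_C = 14.8/10 = 1.48 mA.
Check: β·I_B = 28.6 mA > I_C = 1.48 mA, confirming saturation.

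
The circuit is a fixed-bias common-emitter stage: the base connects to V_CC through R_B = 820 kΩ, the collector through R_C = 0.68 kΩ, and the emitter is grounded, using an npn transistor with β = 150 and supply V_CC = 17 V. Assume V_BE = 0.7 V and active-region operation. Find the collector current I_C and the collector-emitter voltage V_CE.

I_C ≈ 3 mA, V_CE ≈ 15 V

Base loop: V_CC = I_B·R_B + V_BE, so I_B = (17 − 0.7)/820 kΩ = 0.0199 mA.
In the active region I_C = β·I_B = 150 × 0.0199 = 2.98 mA.
Collector loop: V_CE = V_CC − I_C·R_C = 17 − 2.98×0.68 = 15 V.
Since V_CE = 15 V > V_CE(sat) ≈ 0.2 V, the transistor is in the active region as assumed.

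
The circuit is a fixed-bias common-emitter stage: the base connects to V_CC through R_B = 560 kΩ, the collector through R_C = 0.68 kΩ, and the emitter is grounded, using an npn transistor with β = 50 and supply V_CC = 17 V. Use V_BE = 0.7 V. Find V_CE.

V_CE ≈ 16 V

Base loop: V_CC = I_B·R_B + V_BE, so I_B = (17 − 0.7)/560 kΩ = 0.0291 mA.
In the active region I_C = β·I_B = 50 × 0.0291 = 1.46 mA.
Collector loop: V_CE = V_CC − I_C·R_C = 17 − 1.46×0.68 = 16 V.
Since V_CE = 16 V > V_CE(sat) ≈ 0.2 V, the transistor is in the active region as assumed.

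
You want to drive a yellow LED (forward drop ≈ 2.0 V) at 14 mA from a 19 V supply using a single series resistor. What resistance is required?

R ≈ 1.2 kΩ

The resistor drops V_S − V_D = 19 − 2.0 = 17 V at 14 mA.
R = 17 V / 14 mA = 1.21 kΩ.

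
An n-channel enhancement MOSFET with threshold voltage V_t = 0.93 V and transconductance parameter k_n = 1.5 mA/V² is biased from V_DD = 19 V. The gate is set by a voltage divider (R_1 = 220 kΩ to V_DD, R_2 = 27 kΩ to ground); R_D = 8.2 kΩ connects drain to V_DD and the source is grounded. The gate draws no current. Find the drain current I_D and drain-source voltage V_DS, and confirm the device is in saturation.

I_D ≈ 0.99 mA, V_DS ≈ 11 V

V_G = V_DD·R_2/(R_1+R_2) = 19×27/247 = 2.08 V. With the source grounded, V_GS = V_G = 2.08 V.
Assume saturation: I_D = (k_n/2)(V_GS − V_t)² = (1.5/2)×(2.08 − 0.93)² = 0.75×1.15² = 0.987 mA.
V_DS = V_DD − I_D·R_D = 19 − 0.987×8.2 = 10.9 V.
Saturation requires V_DS ≥ V_GS − V_t = 1.15 V; 10.9 ≥ 1.15 ✓.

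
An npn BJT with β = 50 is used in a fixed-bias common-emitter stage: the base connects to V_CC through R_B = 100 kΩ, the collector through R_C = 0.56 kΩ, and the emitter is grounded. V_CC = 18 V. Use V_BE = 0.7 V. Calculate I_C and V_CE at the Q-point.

I_C ≈ 8.7 mA, V_CE ≈ 13 V

Base loop: V_CC = I_B·R_B + V_BE, so I_B = (18 − 0.7)/100 kΩ = 0.173 mA.
In the active region I_C = β·I_B = 50 × 0.173 = 8.65 mA.
Collector loop: V_CE = V_CC − I_C·R_C = 18 − 8.65×0.56 = 13.2 V.
Since V_CE = 13.2 V > V_CE(sat) ≈ 0.2 V, the transistor is in the active region as assumed.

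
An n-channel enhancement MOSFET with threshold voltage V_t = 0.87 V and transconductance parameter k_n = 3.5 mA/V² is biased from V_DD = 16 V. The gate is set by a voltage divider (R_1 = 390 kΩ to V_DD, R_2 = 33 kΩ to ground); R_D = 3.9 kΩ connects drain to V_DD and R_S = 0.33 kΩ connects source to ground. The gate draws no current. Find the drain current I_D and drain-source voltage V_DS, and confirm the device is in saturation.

V_G = V_DD·R_2/(R_1+R_2) = 16×33/423 = 1.25 V.
Assume saturation: I_D = (k_n/2)(V_GS − V_t)² with V_GS = V_G − I_D·R_S = 1.25 − 0.33·I_D.
Substituting gives 0.191·I_D² − 1.44·I_D + 0.25 = 0, with roots I_D = 0.178 or 7.36 mA.
The root I_D = 7.36 mA gives V_GS = -1.18 V ≤ V_t, so take I_D = 0.178 mA.
Then V_GS = 1.19 V and V_DS = V_DD − I_D(R_D+R_S) = 16 − 0.178×4.23 = 15.2 V.
Saturation requires V_DS ≥ V_GS − V_t = 0.319 V; 15.2 ≥ 0.319 ✓.

I_D ≈ 0.18 mA, V_DS ≈ 15 V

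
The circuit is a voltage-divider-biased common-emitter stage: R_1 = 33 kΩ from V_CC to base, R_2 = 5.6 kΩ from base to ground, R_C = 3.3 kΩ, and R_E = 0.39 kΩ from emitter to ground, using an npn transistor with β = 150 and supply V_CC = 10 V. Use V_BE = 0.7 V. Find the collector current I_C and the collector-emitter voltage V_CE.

Thevenize the base divider: V_Th = V_CC·R_2/(R_1+R_2) = 10×5.6/38.6 = 1.45 V, R_Th = R_1‖R_2 = 4.79 kΩ.
Base-emitter loop: V_Th = I_B·R_Th + V_BE + (β+1)I_B·R_E, so I_B = (1.45 − 0.7) / (4.79 + 151×0.39) = 0.0118 mA.
I_C = β·I_B = 150×0.0118 = 1.77 mA, and I_E = (β+1)I_B = 1.78 mA.
V_CE = V_CC − I_C·R_C − I_E·R_E = 10 − 1.77×3.3 − 1.78×0.39 = 3.47 V.
V_CE = 3.47 V > 0.2 V confirms active-region operation.

I_C ≈ 1.8 mA, V_CE ≈ 3.5 V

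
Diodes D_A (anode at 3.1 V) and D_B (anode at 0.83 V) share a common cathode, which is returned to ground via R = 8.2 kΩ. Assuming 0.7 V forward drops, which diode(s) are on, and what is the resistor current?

Assume both conduct. Then node N would need to be at both 3.1−0.7 = 2.4 V and 0.83−0.7 = 0.13 V, which is impossible.
Assume only D_A conducts: V_N = 3.1 − 0.7 = 2.4 V, so I_R = 2.4/8.2 = 0.293 mA.
Check D_B: its anode-to-cathode voltage is 0.83 − 2.4 = -1.57 V < 0.7 V, so it is off. The assumption is consistent.

Only D_A conducts; I_R ≈ 0.29 mA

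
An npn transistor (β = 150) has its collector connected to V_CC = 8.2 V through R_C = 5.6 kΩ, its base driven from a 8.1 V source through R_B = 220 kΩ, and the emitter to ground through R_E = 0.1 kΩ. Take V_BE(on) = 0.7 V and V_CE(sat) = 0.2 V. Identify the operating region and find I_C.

saturation; I_C ≈ 1.4 mA

Assume active: I_B = (8.1 − 0.7)/(220 + 151×0.1) = 0.0315 mA, I_C = β·I_B = 4.72 mA.
Then V_CE = 8.2 − 4.72×5.6 − 4.75×0.1 = -18.7 V < 0.2 V — the active assumption fails.
Re-solve with V_CE = 0.2 V. KCL at the emitter: V_E/R_E = (V_BB−0.7−V_E)/R_B + (V_CC−0.2−V_E)/R_C, giving V_E = 0.144 V.
I_C = (V_CC − 0.2 − V_E)/R_C = (8 − 0.144)/5.6 = 1.4 mA.
Check: I_B = (7.4 − 0.144)/220 = 0.033 mA, and β·I_B = 4.95 mA > I_C, confirming saturation.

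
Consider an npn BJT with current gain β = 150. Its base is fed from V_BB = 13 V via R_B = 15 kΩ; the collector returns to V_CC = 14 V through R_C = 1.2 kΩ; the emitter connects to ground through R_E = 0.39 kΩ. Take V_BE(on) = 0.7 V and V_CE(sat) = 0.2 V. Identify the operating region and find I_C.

Assume active: I_B = (13 − 0.7)/(15 + 151×0.39) = 0.166 mA, I_C = β·I_B = 25 mA.
Then V_CE = 14 − 25×1.2 − 25.1×0.39 = -25.8 V < 0.2 V — the active assumption fails.
Re-solve with V_CE = 0.2 V. KCL at the emitter: V_E/R_E = (V_BB−0.7−V_E)/R_B + (V_CC−0.2−V_E)/R_C, giving V_E = 3.56 V.
I_C = (V_CC − 0.2 − V_E)/R_C = (13.8 − 3.56)/1.2 = 8.54 mA.
Check: I_B = (12.3 − 3.56)/15 = 0.583 mA, and β·I_B = 87.4 mA > I_C, confirming saturation.

saturation; I_C ≈ 8.5 mA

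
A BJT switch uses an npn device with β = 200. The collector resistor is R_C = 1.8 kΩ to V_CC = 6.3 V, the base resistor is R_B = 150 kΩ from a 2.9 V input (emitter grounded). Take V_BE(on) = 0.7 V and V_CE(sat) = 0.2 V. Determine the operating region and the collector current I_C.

active; I_C ≈ 2.9 mA

Assume active. Base-emitter loop: I_B = (V_BB − V_BE)/R_B = (2.9 − 0.7)/150 = 0.0147 mA.
I_C = β·I_B = 200×0.0147 = 2.93 mA.
V_CE = V_CC − I_C·R_C = 6.3 − 2.93×1.8 = 1.02 V > V_CE(sat), so the active-region assumption holds.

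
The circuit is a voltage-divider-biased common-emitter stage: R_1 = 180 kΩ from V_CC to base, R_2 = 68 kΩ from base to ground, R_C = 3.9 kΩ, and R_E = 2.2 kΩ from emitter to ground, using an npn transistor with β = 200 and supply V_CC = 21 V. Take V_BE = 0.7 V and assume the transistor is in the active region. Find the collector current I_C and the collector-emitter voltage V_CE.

Thevenize the base divider: V_Th = V_CC·R_2/(R_1+R_2) = 21×68/248 = 5.76 V, R_Th = R_1‖R_2 = 49.4 kΩ.
Base-emitter loop: V_Th = I_B·R_Th + V_BE + (β+1)I_B·R_E, so I_B = (5.76 − 0.7) / (49.4 + 201×2.2) = 0.0103 mA.
I_C = β·I_B = 200×0.0103 = 2.06 mA, and I_E = (β+1)I_B = 2.07 mA.
V_CE = V_CC − I_C·R_C − I_E·R_E = 21 − 2.06×3.9 − 2.07×2.2 = 8.42 V.
V_CE = 8.42 V > 0.2 V confirms active-region operation.

I_C ≈ 2.1 mA, V_CE ≈ 8.4 V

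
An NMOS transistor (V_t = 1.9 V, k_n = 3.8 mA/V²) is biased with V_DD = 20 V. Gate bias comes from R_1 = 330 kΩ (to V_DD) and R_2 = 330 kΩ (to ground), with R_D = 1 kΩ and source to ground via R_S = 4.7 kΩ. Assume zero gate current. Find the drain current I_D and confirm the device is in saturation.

V_G = V_DD·R_2/(R_1+R_2) = 20×330/660 = 10 V.
Assume saturation: I_D = (k_n/2)(V_GS − V_t)² with V_GS = V_G − I_D·R_S = 10 − 4.7·I_D.
Substituting gives 42·I_D² − 146·I_D + 125 = 0, with roots I_D = 1.53 or 1.94 mA.
The root I_D = 1.94 mA gives V_GS = 0.89 V ≤ V_t, so take I_D = 1.53 mA.
Then V_GS = 2.8 V and V_DS = V_DD − I_D(R_D+R_S) = 20 − 1.53×5.7 = 11.3 V.
Saturation requires V_DS ≥ V_GS − V_t = 0.898 V; 11.3 ≥ 0.898 ✓.

I_D ≈ 1.5 mA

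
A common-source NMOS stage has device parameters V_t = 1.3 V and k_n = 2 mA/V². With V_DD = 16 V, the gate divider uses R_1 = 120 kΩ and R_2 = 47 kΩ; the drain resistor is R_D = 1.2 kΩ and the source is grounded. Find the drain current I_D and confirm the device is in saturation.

I_D ≈ 10 mA

V_G = V_DD·R_2/(R_1+R_2) = 16×47/167 = 4.5 V. With the source grounded, V_GS = V_G = 4.5 V.
Assume saturation: I_D = (k_n/2)(V_GS − V_t)² = (2/2)×(4.5 − 1.3)² = 1×3.2² = 10.3 mA.
V_DS = V_DD − I_D·R_D = 16 − 10.3×1.2 = 3.69 V.
Saturation requires V_DS ≥ V_GS − V_t = 3.2 V; 3.69 ≥ 3.2 ✓.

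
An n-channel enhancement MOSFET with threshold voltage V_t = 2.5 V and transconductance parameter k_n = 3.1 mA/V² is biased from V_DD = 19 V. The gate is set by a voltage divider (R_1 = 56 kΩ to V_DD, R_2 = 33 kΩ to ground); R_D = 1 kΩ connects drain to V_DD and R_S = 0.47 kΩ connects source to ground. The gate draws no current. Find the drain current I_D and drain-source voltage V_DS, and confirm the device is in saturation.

V_G = V_DD·R_2/(R_1+R_2) = 19×33/89 = 7.04 V.
Assume saturation: I_D = (k_n/2)(V_GS − V_t)² with V_GS = V_G − I_D·R_S = 7.04 − 0.47·I_D.
Substituting gives 0.342·I_D² − 7.62·I_D + 32 = 0, with roots I_D = 5.62 or 16.6 mA.
The root I_D = 16.6 mA gives V_GS = -0.777 V ≤ V_t, so take I_D = 5.62 mA.
Then V_GS = 4.4 V and V_DS = V_DD − I_D(R_D+R_S) = 19 − 5.62×1.47 = 10.7 V.
Saturation requires V_DS ≥ V_GS − V_t = 1.9 V; 10.7 ≥ 1.9 ✓.

I_D ≈ 5.6 mA, V_DS ≈ 11 V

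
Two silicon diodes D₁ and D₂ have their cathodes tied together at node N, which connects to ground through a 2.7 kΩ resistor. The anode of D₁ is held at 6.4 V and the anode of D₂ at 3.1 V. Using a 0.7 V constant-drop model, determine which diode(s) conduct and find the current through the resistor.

Assume both conduct. Then node N would need to be at both 6.4−0.7 = 5.7 V and 3.1−0.7 = 2.4 V, which is impossible.
Assume only D₁ conducts: V_N = 6.4 − 0.7 = 5.7 V, so I_R = 5.7/2.7 = 2.11 mA.
Check D₂: its anode-to-cathode voltage is 3.1 − 5.7 = -2.6 V < 0.7 V, so it is off. The assumption is consistent.

Only D₁ conducts; I_R ≈ 2.1 mA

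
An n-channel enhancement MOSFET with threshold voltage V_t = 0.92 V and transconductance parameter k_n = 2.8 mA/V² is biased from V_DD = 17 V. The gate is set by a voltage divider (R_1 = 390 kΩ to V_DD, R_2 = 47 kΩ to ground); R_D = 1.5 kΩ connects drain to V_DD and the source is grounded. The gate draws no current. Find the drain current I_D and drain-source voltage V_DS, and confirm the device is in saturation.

V_G = V_DD·R_2/(R_1+R_2) = 17×47/437 = 1.83 V. With the source grounded, V_GS = V_G = 1.83 V.
Assume saturation: I_D = (k_n/2)(V_GS − V_t)² = (2.8/2)×(1.83 − 0.92)² = 1.4×0.908² = 1.16 mA.
V_DS = V_DD − I_D·R_D = 17 − 1.16×1.5 = 15.3 V.
Saturation requires V_DS ≥ V_GS − V_t = 0.908 V; 15.3 ≥ 0.908 ✓.

I_D ≈ 1.2 mA, V_DS ≈ 15 V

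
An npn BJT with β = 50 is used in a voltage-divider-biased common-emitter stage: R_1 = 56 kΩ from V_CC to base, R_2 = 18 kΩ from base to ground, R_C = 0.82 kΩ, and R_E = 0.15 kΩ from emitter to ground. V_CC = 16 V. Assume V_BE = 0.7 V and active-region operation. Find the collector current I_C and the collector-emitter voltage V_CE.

Thevenize the base divider: V_Th = V_CC·R_2/(R_1+R_2) = 16×18/74 = 3.89 V, R_Th = R_1‖R_2 = 13.6 kΩ.
Base-emitter loop: V_Th = I_B·R_Th + V_BE + (β+1)I_B·R_E, so I_B = (3.89 − 0.7) / (13.6 + 51×0.15) = 0.15 mA.
I_C = β·I_B = 50×0.15 = 7.5 mA, and I_E = (β+1)I_B = 7.65 mA.
V_CE = V_CC − I_C·R_C − I_E·R_E = 16 − 7.5×0.82 − 7.65×0.15 = 8.7 V.
V_CE = 8.7 V > 0.2 V confirms active-region operation.

I_C ≈ 7.5 mA, V_CE ≈ 8.7 V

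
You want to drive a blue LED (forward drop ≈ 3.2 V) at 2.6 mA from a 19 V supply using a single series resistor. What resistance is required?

R ≈ 6.1 kΩ

The resistor drops V_S − V_D = 19 − 3.2 = 15.8 V at 2.6 mA.
R = 15.8 V / 2.6 mA = 6.08 kΩ.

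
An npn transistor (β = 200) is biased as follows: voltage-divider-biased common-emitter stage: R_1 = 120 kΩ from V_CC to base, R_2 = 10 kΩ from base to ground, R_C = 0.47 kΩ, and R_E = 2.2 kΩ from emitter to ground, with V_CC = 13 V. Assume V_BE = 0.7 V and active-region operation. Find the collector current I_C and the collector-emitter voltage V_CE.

Thevenize the base divider: V_Th = V_CC·R_2/(R_1+R_2) = 13×10/130 = 1 V, R_Th = R_1‖R_2 = 9.23 kΩ.
Base-emitter loop: V_Th = I_B·R_Th + V_BE + (β+1)I_B·R_E, so I_B = (1 − 0.7) / (9.23 + 201×2.2) = 0.000665 mA.
I_C = β·I_B = 200×0.000665 = 0.133 mA, and I_E = (β+1)I_B = 0.134 mA.
V_CE = V_CC − I_C·R_C − I_E·R_E = 13 − 0.133×0.47 − 0.134×2.2 = 12.6 V.
V_CE = 12.6 V > 0.2 V confirms active-region operation.

I_C ≈ 0.13 mA, V_CE ≈ 13 V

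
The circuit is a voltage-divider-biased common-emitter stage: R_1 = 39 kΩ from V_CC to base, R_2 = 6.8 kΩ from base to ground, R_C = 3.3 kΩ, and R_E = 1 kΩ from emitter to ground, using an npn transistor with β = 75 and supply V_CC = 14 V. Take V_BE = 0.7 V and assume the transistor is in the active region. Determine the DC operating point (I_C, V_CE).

I_C ≈ 1.3 mA, V_CE ≈ 8.5 V

Thevenize the base divider: V_Th = V_CC·R_2/(R_1+R_2) = 14×6.8/45.8 = 2.08 V, R_Th = R_1‖R_2 = 5.79 kΩ.
Base-emitter loop: V_Th = I_B·R_Th + V_BE + (β+1)I_B·R_E, so I_B = (2.08 − 0.7) / (5.79 + 76×1) = 0.0169 mA.
I_C = β·I_B = 75×0.0169 = 1.26 mA, and I_E = (β+1)I_B = 1.28 mA.
V_CE = V_CC − I_C·R_C − I_E·R_E = 14 − 1.26×3.3 − 1.28×1 = 8.55 V.
V_CE = 8.55 V > 0.2 V confirms active-region operation.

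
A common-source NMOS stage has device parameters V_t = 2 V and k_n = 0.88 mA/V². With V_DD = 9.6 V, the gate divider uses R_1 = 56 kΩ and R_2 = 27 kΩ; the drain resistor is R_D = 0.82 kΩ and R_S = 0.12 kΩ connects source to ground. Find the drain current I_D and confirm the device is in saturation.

V_G = V_DD·R_2/(R_1+R_2) = 9.6×27/83 = 3.12 V.
Assume saturation: I_D = (k_n/2)(V_GS − V_t)² with V_GS = V_G − I_D·R_S = 3.12 − 0.12·I_D.
Substituting gives 0.00634·I_D² − 1.12·I_D + 0.555 = 0, with roots I_D = 0.497 or 176 mA.
The root I_D = 176 mA gives V_GS = -18 V ≤ V_t, so take I_D = 0.497 mA.
Then V_GS = 3.06 V and V_DS = V_DD − I_D(R_D+R_S) = 9.6 − 0.497×0.94 = 9.13 V.
Saturation requires V_DS ≥ V_GS − V_t = 1.06 V; 9.13 ≥ 1.06 ✓.

I_D ≈ 0.5 mA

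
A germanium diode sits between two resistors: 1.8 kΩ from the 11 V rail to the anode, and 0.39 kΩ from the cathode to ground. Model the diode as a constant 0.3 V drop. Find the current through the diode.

The two resistors are in series with the diode, so KVL gives 11 = I·1.8 + 0.3 + I·0.39.
I = (11 − 0.3) / (1.8 + 0.39) kΩ = 10.7 / 2.19 = 4.89 mA.

I ≈ 4.9 mA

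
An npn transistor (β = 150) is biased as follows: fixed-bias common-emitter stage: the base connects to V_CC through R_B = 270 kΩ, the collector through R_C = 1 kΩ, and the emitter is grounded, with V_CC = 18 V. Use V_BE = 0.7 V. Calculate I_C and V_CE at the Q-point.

I_C ≈ 9.6 mA, V_CE ≈ 8.4 V

Base loop: V_CC = I_B·R_B + V_BE, so I_B = (18 − 0.7)/270 kΩ = 0.0641 mA.
In the active region I_C = β·I_B = 150 × 0.0641 = 9.61 mA.
Collector loop: V_CE = V_CC − I_C·R_C = 18 − 9.61×1 = 8.39 V.
Since V_CE = 8.39 V > V_CE(sat) ≈ 0.2 V, the transistor is in the active region as assumed.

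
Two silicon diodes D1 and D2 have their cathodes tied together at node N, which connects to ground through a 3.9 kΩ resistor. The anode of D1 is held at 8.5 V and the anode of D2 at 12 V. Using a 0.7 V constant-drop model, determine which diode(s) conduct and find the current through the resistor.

Only D2 conducts; I_R ≈ 2.9 mA

Assume both conduct. Then node N would need to be at both 8.5−0.7 = 7.8 V and 12−0.7 = 11.3 V, which is impossible.
Assume only D2 conducts: V_N = 12 − 0.7 = 11.3 V, so I_R = 11.3/3.9 = 2.9 mA.
Check D1: its anode-to-cathode voltage is 8.5 − 11.3 = -2.8 V < 0.7 V, so it is off. The assumption is consistent.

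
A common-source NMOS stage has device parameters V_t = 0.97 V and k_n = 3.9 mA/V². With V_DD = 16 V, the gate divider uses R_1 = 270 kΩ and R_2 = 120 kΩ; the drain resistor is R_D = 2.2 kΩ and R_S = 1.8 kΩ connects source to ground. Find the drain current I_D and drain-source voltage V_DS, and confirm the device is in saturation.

I_D ≈ 1.7 mA, V_DS ≈ 9.3 V

V_G = V_DD·R_2/(R_1+R_2) = 16×120/390 = 4.92 V.
Assume saturation: I_D = (k_n/2)(V_GS − V_t)² with V_GS = V_G − I_D·R_S = 4.92 − 1.8·I_D.
Substituting gives 6.32·I_D² − 28.8·I_D + 30.5 = 0, with roots I_D = 1.68 or 2.87 mA.
The root I_D = 2.87 mA gives V_GS = -0.243 V ≤ V_t, so take I_D = 1.68 mA.
Then V_GS = 1.9 V and V_DS = V_DD − I_D(R_D+R_S) = 16 − 1.68×4 = 9.28 V.
Saturation requires V_DS ≥ V_GS − V_t = 0.928 V; 9.28 ≥ 0.928 ✓.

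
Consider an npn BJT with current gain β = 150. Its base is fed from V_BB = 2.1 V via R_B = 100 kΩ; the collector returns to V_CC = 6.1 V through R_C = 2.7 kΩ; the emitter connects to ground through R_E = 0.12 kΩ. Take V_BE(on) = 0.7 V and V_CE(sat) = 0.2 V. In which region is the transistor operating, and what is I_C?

Assume active. Base-emitter loop: I_B = (V_BB − V_BE)/(R_B + (β+1)R_E) = (2.1 − 0.7)/(100 + 151×0.12) = 0.0119 mA.
I_C = β·I_B = 150×0.0119 = 1.78 mA.
V_CE = V_CC − I_C·R_C − I_E·R_E = 6.1 − 1.78×2.7 − 1.79×0.12 = 1.09 V > V_CE(sat), so the active-region assumption holds.

active; I_C ≈ 1.8 mA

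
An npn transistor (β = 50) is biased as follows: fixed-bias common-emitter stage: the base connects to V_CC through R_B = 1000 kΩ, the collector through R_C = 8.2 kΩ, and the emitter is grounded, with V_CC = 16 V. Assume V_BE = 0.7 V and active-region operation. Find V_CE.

V_CE ≈ 9.7 V

Base loop: V_CC = I_B·R_B + V_BE, so I_B = (16 − 0.7)/1000 kΩ = 0.0153 mA.
In the active region I_C = β·I_B = 50 × 0.0153 = 0.765 mA.
Collector loop: V_CE = V_CC − I_C·R_C = 16 − 0.765×8.2 = 9.73 V.
Since V_CE = 9.73 V > V_CE(sat) ≈ 0.2 V, the transistor is in the active region as assumed.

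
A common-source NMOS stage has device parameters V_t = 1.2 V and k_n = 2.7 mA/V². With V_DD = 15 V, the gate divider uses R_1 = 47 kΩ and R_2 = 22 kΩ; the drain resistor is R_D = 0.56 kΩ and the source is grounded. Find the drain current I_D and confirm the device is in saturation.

I_D ≈ 17 mA

V_G = V_DD·R_2/(R_1+R_2) = 15×22/69 = 4.78 V. With the source grounded, V_GS = V_G = 4.78 V.
Assume saturation: I_D = (k_n/2)(V_GS − V_t)² = (2.7/2)×(4.78 − 1.2)² = 1.35×3.58² = 17.3 mA.
V_DS = V_DD − I_D·R_D = 15 − 17.3×0.56 = 5.3 V.
Saturation requires V_DS ≥ V_GS − V_t = 3.58 V; 5.3 ≥ 3.58 ✓.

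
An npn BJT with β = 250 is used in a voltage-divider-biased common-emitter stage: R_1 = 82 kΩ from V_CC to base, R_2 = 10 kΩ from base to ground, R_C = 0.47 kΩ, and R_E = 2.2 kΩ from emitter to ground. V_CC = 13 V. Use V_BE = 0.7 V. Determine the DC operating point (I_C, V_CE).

I_C ≈ 0.32 mA, V_CE ≈ 12 V

Thevenize the base divider: V_Th = V_CC·R_2/(R_1+R_2) = 13×10/92 = 1.41 V, R_Th = R_1‖R_2 = 8.91 kΩ.
Base-emitter loop: V_Th = I_B·R_Th + V_BE + (β+1)I_B·R_E, so I_B = (1.41 − 0.7) / (8.91 + 251×2.2) = 0.00127 mA.
I_C = β·I_B = 250×0.00127 = 0.318 mA, and I_E = (β+1)I_B = 0.319 mA.
V_CE = V_CC − I_C·R_C − I_E·R_E = 13 − 0.318×0.47 − 0.319×2.2 = 12.1 V.
V_CE = 12.1 V > 0.2 V confirms active-region operation.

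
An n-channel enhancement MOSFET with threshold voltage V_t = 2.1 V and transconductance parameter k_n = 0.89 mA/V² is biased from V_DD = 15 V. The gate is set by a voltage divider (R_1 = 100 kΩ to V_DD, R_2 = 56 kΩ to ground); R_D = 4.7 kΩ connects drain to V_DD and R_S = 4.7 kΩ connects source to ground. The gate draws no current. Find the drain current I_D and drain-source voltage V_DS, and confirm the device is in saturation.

I_D ≈ 0.48 mA, V_DS ≈ 11 V

V_G = V_DD·R_2/(R_1+R_2) = 15×56/156 = 5.38 V.
Assume saturation: I_D = (k_n/2)(V_GS − V_t)² with V_GS = V_G − I_D·R_S = 5.38 − 4.7·I_D.
Substituting gives 9.83·I_D² − 14.7·I_D + 4.8 = 0, with roots I_D = 0.478 or 1.02 mA.
The root I_D = 1.02 mA gives V_GS = 0.585 V ≤ V_t, so take I_D = 0.478 mA.
Then V_GS = 3.14 V and V_DS = V_DD − I_D(R_D+R_S) = 15 − 0.478×9.4 = 10.5 V.
Saturation requires V_DS ≥ V_GS − V_t = 1.04 V; 10.5 ≥ 1.04 ✓.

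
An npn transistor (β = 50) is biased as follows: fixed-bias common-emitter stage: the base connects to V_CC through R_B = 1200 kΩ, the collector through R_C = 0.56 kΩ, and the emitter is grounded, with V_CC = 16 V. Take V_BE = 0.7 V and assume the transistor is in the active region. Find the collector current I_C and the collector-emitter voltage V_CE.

Base loop: V_CC = I_B·R_B + V_BE, so I_B = (16 − 0.7)/1200 kΩ = 0.0128 mA.
In the active region I_C = β·I_B = 50 × 0.0128 = 0.638 mA.
Collector loop: V_CE = V_CC − I_C·R_C = 16 − 0.638×0.56 = 15.6 V.
Since V_CE = 15.6 V > V_CE(sat) ≈ 0.2 V, the transistor is in the active region as assumed.

I_C ≈ 0.64 mA, V_CE ≈ 16 V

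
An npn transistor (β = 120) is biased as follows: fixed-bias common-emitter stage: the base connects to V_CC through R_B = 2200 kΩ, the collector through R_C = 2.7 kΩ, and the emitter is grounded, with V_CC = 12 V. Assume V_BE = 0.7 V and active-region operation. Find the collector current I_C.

I_C ≈ 0.62 mA

Base loop: V_CC = I_B·R_B + V_BE, so I_B = (12 − 0.7)/2200 kΩ = 0.00514 mA.
In the active region I_C = β·I_B = 120 × 0.00514 = 0.616 mA.
Collector loop: V_CE = V_CC − I_C·R_C = 12 − 0.616×2.7 = 10.3 V.
Since V_CE = 10.3 V > V_CE(sat) ≈ 0.2 V, the transistor is in the active region as assumed.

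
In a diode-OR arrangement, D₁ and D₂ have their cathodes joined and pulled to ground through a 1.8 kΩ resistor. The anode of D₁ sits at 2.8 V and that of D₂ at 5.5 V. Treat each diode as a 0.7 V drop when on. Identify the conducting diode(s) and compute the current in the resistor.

Assume both conduct. Then node N would need to be at both 2.8−0.7 = 2.1 V and 5.5−0.7 = 4.8 V, which is impossible.
Assume only D₂ conducts: V_N = 5.5 − 0.7 = 4.8 V, so I_R = 4.8/1.8 = 2.67 mA.
Check D₁: its anode-to-cathode voltage is 2.8 − 4.8 = -2 V < 0.7 V, so it is off. The assumption is consistent.

Only D₂ conducts; I_R ≈ 2.7 mA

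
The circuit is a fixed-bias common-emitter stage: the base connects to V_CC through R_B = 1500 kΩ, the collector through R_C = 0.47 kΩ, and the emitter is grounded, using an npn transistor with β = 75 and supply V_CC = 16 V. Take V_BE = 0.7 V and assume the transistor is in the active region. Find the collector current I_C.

Base loop: V_CC = I_B·R_B + V_BE, so I_B = (16 − 0.7)/1500 kΩ = 0.0102 mA.
In the active region I_C = β·I_B = 75 × 0.0102 = 0.765 mA.
Collector loop: V_CE = V_CC − I_C·R_C = 16 − 0.765×0.47 = 15.6 V.
Since V_CE = 15.6 V > V_CE(sat) ≈ 0.2 V, the transistor is in the active region as assumed.

I_C ≈ 0.77 mA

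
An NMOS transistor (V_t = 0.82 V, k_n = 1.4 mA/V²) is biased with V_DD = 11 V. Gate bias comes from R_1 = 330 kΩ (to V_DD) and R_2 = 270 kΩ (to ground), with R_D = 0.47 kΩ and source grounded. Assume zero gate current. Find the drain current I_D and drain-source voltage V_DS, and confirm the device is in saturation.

V_G = V_DD·R_2/(R_1+R_2) = 11×270/600 = 4.95 V. With the source grounded, V_GS = V_G = 4.95 V.
Assume saturation: I_D = (k_n/2)(V_GS − V_t)² = (1.4/2)×(4.95 − 0.82)² = 0.7×4.13² = 11.9 mA.
V_DS = V_DD − I_D·R_D = 11 − 11.9×0.47 = 5.39 V.
Saturation requires V_DS ≥ V_GS − V_t = 4.13 V; 5.39 ≥ 4.13 ✓.

I_D ≈ 12 mA, V_DS ≈ 5.4 V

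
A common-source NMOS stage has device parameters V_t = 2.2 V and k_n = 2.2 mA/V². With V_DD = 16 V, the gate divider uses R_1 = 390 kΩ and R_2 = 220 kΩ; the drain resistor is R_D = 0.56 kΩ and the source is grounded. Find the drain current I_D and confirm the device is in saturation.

I_D ≈ 14 mA

V_G = V_DD·R_2/(R_1+R_2) = 16×220/610 = 5.77 V. With the source grounded, V_GS = V_G = 5.77 V.
Assume saturation: I_D = (k_n/2)(V_GS − V_t)² = (2.2/2)×(5.77 − 2.2)² = 1.1×3.57² = 14 mA.
V_DS = V_DD − I_D·R_D = 16 − 14×0.56 = 8.15 V.
Saturation requires V_DS ≥ V_GS − V_t = 3.57 V; 8.15 ≥ 3.57 ✓.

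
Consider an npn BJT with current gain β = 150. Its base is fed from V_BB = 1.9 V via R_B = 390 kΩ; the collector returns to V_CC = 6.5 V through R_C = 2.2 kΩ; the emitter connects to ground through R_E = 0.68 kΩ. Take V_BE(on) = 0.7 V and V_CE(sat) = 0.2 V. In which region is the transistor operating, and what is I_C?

active; I_C ≈ 0.37 mA

Assume active. Base-emitter loop: I_B = (V_BB − V_BE)/(R_B + (β+1)R_E) = (1.9 − 0.7)/(390 + 151×0.68) = 0.00244 mA.
I_C = β·I_B = 150×0.00244 = 0.365 mA.
V_CE = V_CC − I_C·R_C − I_E·R_E = 6.5 − 0.365×2.2 − 0.368×0.68 = 5.45 V > V_CE(sat), so the active-region assumption holds.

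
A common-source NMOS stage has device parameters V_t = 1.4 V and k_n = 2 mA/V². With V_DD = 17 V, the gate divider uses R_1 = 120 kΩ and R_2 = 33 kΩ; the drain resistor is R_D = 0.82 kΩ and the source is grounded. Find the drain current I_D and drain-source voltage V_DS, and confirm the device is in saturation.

V_G = V_DD·R_2/(R_1+R_2) = 17×33/153 = 3.67 V. With the source grounded, V_GS = V_G = 3.67 V.
Assume saturation: I_D = (k_n/2)(V_GS − V_t)² = (2/2)×(3.67 − 1.4)² = 1×2.27² = 5.14 mA.
V_DS = V_DD − I_D·R_D = 17 − 5.14×0.82 = 12.8 V.
Saturation requires V_DS ≥ V_GS − V_t = 2.27 V; 12.8 ≥ 2.27 ✓.

I_D ≈ 5.1 mA, V_DS ≈ 13 V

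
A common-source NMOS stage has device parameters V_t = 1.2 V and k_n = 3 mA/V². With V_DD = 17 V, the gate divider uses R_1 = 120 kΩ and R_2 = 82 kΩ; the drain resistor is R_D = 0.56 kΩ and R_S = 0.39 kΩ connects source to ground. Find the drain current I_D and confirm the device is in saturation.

I_D ≈ 8.5 mA

V_G = V_DD·R_2/(R_1+R_2) = 17×82/202 = 6.9 V.
Assume saturation: I_D = (k_n/2)(V_GS − V_t)² with V_GS = V_G − I_D·R_S = 6.9 − 0.39·I_D.
Substituting gives 0.228·I_D² − 7.67·I_D + 48.8 = 0, with roots I_D = 8.51 or 25.1 mA.
The root I_D = 25.1 mA gives V_GS = -2.89 V ≤ V_t, so take I_D = 8.51 mA.
Then V_GS = 3.58 V and V_DS = V_DD − I_D(R_D+R_S) = 17 − 8.51×0.95 = 8.92 V.
Saturation requires V_DS ≥ V_GS − V_t = 2.38 V; 8.92 ≥ 2.38 ✓.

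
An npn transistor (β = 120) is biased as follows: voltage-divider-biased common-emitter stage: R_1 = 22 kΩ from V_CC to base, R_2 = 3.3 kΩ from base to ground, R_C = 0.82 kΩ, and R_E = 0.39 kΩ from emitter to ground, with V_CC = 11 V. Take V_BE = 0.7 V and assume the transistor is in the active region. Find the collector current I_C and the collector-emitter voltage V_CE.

Thevenize the base divider: V_Th = V_CC·R_2/(R_1+R_2) = 11×3.3/25.3 = 1.43 V, R_Th = R_1‖R_2 = 2.87 kΩ.
Base-emitter loop: V_Th = I_B·R_Th + V_BE + (β+1)I_B·R_E, so I_B = (1.43 − 0.7) / (2.87 + 121×0.39) = 0.0147 mA.
I_C = β·I_B = 120×0.0147 = 1.76 mA, and I_E = (β+1)I_B = 1.78 mA.
V_CE = V_CC − I_C·R_C − I_E·R_E = 11 − 1.76×0.82 − 1.78×0.39 = 8.86 V.
V_CE = 8.86 V > 0.2 V confirms active-region operation.

I_C ≈ 1.8 mA, V_CE ≈ 8.9 V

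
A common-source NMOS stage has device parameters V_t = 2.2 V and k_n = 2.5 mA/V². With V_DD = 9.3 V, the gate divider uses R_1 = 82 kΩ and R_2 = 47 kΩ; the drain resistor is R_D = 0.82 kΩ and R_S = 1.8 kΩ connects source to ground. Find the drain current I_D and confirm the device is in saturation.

V_G = V_DD·R_2/(R_1+R_2) = 9.3×47/129 = 3.39 V.
Assume saturation: I_D = (k_n/2)(V_GS − V_t)² with V_GS = V_G − I_D·R_S = 3.39 − 1.8·I_D.
Substituting gives 4.05·I_D² − 6.35·I_D + 1.77 = 0, with roots I_D = 0.361 or 1.21 mA.
The root I_D = 1.21 mA gives V_GS = 1.22 V ≤ V_t, so take I_D = 0.361 mA.
Then V_GS = 2.74 V and V_DS = V_DD − I_D(R_D+R_S) = 9.3 − 0.361×2.62 = 8.35 V.
Saturation requires V_DS ≥ V_GS − V_t = 0.538 V; 8.35 ≥ 0.538 ✓.

I_D ≈ 0.36 mA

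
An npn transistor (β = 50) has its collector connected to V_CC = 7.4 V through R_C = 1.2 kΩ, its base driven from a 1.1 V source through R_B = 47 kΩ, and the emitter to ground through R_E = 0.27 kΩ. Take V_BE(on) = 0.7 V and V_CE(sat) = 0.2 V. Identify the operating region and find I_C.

Assume active. Base-emitter loop: I_B = (V_BB − V_BE)/(R_B + (β+1)R_E) = (1.1 − 0.7)/(47 + 51×0.27) = 0.00658 mA.
I_C = β·I_B = 50×0.00658 = 0.329 mA.
V_CE = V_CC − I_C·R_C − I_E·R_E = 7.4 − 0.329×1.2 − 0.336×0.27 = 6.91 V > V_CE(sat), so the active-region assumption holds.

active; I_C ≈ 0.33 mA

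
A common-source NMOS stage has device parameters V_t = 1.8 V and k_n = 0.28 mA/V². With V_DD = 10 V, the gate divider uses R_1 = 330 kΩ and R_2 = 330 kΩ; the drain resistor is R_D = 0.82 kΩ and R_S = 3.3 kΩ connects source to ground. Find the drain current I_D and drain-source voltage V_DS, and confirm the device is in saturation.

V_G = V_DD·R_2/(R_1+R_2) = 10×330/660 = 5 V.
Assume saturation: I_D = (k_n/2)(V_GS − V_t)² with V_GS = V_G − I_D·R_S = 5 − 3.3·I_D.
Substituting gives 1.52·I_D² − 3.96·I_D + 1.43 = 0, with roots I_D = 0.435 or 2.16 mA.
The root I_D = 2.16 mA gives V_GS = -2.13 V ≤ V_t, so take I_D = 0.435 mA.
Then V_GS = 3.56 V and V_DS = V_DD − I_D(R_D+R_S) = 10 − 0.435×4.12 = 8.21 V.
Saturation requires V_DS ≥ V_GS − V_t = 1.76 V; 8.21 ≥ 1.76 ✓.

I_D ≈ 0.44 mA, V_DS ≈ 8.2 V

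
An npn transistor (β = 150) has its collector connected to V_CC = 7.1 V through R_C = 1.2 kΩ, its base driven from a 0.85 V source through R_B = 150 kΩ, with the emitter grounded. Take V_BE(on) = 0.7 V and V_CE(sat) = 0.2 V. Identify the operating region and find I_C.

Assume active. Base-emitter loop: I_B = (V_BB − V_BE)/R_B = (0.85 − 0.7)/150 = 0.001 mA.
I_C = β·I_B = 150×0.001 = 0.15 mA.
V_CE = V_CC − I_C·R_C = 7.1 − 0.15×1.2 = 6.92 V > V_CE(sat), so the active-region assumption holds.

active; I_C ≈ 0.15 mA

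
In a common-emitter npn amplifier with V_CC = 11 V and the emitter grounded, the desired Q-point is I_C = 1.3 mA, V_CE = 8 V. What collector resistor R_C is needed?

R_C ≈ 2.3 kΩ

Collector loop: V_CC = I_C·R_C + V_CE.
R_C = (V_CC − V_CE)/I_C = (11 − 8)/1.3 = 2.31 kΩ.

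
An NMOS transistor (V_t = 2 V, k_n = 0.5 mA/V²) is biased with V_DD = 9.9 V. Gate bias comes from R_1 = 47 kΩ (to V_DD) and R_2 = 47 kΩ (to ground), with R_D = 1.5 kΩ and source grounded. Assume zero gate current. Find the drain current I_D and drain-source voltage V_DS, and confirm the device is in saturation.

I_D ≈ 2.2 mA, V_DS ≈ 6.6 V

V_G = V_DD·R_2/(R_1+R_2) = 9.9×47/94 = 4.95 V. With the source grounded, V_GS = V_G = 4.95 V.
Assume saturation: I_D = (k_n/2)(V_GS − V_t)² = (0.5/2)×(4.95 − 2)² = 0.25×2.95² = 2.18 mA.
V_DS = V_DD − I_D·R_D = 9.9 − 2.18×1.5 = 6.64 V.
Saturation requires V_DS ≥ V_GS − V_t = 2.95 V; 6.64 ≥ 2.95 ✓.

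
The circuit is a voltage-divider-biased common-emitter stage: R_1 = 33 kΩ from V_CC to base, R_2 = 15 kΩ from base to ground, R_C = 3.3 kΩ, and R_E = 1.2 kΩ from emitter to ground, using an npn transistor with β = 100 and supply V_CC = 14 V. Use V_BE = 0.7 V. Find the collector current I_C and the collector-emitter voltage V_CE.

Thevenize the base divider: V_Th = V_CC·R_2/(R_1+R_2) = 14×15/48 = 4.38 V, R_Th = R_1‖R_2 = 10.3 kΩ.
Base-emitter loop: V_Th = I_B·R_Th + V_BE + (β+1)I_B·R_E, so I_B = (4.38 − 0.7) / (10.3 + 101×1.2) = 0.0279 mA.
I_C = β·I_B = 100×0.0279 = 2.79 mA, and I_E = (β+1)I_B = 2.82 mA.
V_CE = V_CC − I_C·R_C − I_E·R_E = 14 − 2.79×3.3 − 2.82×1.2 = 1.39 V.
V_CE = 1.39 V > 0.2 V confirms active-region operation.

I_C ≈ 2.8 mA, V_CE ≈ 1.4 V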